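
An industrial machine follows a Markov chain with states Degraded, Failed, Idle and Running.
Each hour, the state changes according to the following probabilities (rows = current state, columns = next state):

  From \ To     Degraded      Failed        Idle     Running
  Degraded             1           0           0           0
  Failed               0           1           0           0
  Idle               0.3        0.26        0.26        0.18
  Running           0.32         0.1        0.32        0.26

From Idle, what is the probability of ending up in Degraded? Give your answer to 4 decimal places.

Let h(s) be the probability of absorption at Degraded starting from transient state s. Then h(Degraded) = 1 and h(Failed) = 0. By first-step analysis:
h(Idle) = 0.3·1 + 0.26·0 + 0.26·h(Idle) + 0.18·h(Running)
h(Running) = 0.32·1 + 0.1·0 + 0.32·h(Idle) + 0.26·h(Running)
Solving: h(Idle) = 0.5706, h(Running) = 0.6792.
Starting from Idle, the probability is 0.5706.

0.5706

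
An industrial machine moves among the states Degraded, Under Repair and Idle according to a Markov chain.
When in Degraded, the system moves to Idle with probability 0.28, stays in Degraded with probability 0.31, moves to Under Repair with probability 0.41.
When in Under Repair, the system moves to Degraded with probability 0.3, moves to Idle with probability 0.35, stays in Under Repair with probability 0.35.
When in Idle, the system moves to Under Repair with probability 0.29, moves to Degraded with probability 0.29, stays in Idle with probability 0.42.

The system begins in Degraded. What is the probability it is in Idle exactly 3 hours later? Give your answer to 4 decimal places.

Propagate the distribution vector 3 hours from Degraded.
After 0 hours: (1.0000, 0.0000, 0.0000)
After 1 hour: (0.3100, 0.4100, 0.2800)
After 2 hours: (0.3003, 0.3518, 0.3479)
After 3 hours: (0.2995, 0.3471, 0.3533)
P(in Idle after 3 hours) = 0.3533

0.3533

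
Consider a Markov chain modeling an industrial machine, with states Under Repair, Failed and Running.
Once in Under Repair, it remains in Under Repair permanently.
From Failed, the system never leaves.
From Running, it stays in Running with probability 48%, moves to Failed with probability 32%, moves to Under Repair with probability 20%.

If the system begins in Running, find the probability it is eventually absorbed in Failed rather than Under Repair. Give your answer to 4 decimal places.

Let h(s) be the probability of absorption at Failed starting from transient state s. Then h(Failed) = 1 and h(Under Repair) = 0. By first-step analysis:
h(Running) = 0.2·0 + 0.32·1 + 0.48·h(Running)
Solving: h(Running) = 0.6154.
Starting from Running, the probability is 0.6154.

0.6154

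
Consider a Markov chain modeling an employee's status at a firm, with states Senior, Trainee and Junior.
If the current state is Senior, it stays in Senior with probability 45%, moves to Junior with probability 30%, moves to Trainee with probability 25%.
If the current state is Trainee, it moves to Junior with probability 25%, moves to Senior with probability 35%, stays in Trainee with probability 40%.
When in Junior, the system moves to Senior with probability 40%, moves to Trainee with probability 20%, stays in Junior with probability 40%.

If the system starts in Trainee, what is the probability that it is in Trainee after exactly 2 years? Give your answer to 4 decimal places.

0.2975

Sum over the intermediate state after 1 year:
P = P(Trainee→Senior)·P(Senior→Trainee) + P(Trainee→Trainee)·P(Trainee→Trainee) + P(Trainee→Junior)·P(Junior→Trainee)
  = 0.35×0.25 + 0.4×0.4 + 0.25×0.2
  = 0.0875 + 0.1600 + 0.0500 = 0.2975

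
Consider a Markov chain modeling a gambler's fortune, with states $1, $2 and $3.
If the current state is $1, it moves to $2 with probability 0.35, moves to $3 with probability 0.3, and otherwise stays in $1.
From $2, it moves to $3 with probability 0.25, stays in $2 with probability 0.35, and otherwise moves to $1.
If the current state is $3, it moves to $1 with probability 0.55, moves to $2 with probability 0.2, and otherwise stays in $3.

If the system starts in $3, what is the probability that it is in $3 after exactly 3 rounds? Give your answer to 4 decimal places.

0.2705

Propagate the distribution vector 3 rounds from $3.
After 0 rounds: (0.0000, 0.0000, 1.0000)
After 1 round: (0.5500, 0.2000, 0.2500)
After 2 rounds: (0.4100, 0.3125, 0.2775)
After 3 rounds: (0.4211, 0.3084, 0.2705)
P(in $3 after 3 rounds) = 0.2705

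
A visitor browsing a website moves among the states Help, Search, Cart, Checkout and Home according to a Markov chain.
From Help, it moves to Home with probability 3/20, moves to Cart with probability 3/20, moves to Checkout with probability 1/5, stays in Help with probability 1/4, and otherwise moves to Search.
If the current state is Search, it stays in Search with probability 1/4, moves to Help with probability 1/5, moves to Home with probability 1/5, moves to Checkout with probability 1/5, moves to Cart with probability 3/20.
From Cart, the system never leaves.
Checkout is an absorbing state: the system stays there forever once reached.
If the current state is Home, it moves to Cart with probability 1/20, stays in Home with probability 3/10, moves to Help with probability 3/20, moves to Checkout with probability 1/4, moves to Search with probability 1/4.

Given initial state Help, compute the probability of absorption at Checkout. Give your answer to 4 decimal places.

0.6156

Let h(s) be the probability of absorption at Checkout starting from transient state s. Then h(Checkout) = 1 and h(Cart) = 0. By first-step analysis:
h(Help) = 0.25·h(Help) + 0.25·h(Search) + 0.15·0 + 0.2·1 + 0.15·h(Home)
h(Search) = 0.2·h(Help) + 0.25·h(Search) + 0.15·0 + 0.2·1 + 0.2·h(Home)
h(Home) = 0.15·h(Help) + 0.25·h(Search) + 0.05·0 + 0.25·1 + 0.3·h(Home)
Solving: h(Help) = 0.6156, h(Search) = 0.6203, h(Home) = 0.7106.
Starting from Help, the probability is 0.6156.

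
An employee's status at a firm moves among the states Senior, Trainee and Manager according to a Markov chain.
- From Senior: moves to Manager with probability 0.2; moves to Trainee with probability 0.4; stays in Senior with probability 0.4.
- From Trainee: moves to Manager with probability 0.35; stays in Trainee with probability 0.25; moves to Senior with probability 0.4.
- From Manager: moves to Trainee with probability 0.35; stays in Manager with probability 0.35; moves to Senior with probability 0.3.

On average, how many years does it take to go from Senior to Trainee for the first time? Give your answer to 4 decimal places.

2.5758

Let t(s) be the expected number of years to first reach Trainee from state s, with t(Trainee) = 0. Conditioning on the first year:
t(Senior) = 1 + 0.4·t(Senior) + 0.2·t(Manager)
t(Manager) = 1 + 0.3·t(Senior) + 0.35·t(Manager)
Solving: t(Senior) = 2.5758, t(Manager) = 2.7273.
Expected years from Senior to Trainee: 2.5758.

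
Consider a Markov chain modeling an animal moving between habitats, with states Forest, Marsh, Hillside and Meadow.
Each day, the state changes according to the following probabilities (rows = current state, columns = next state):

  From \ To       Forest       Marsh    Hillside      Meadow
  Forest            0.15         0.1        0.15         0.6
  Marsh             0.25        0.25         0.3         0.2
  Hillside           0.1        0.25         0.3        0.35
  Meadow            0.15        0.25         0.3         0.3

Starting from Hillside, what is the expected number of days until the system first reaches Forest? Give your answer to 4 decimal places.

Let t(s) be the expected number of days to first reach Forest from state s, with t(Forest) = 0. Conditioning on the first day:
t(Marsh) = 1 + 0.25·t(Marsh) + 0.3·t(Hillside) + 0.2·t(Meadow)
t(Hillside) = 1 + 0.25·t(Marsh) + 0.3·t(Hillside) + 0.35·t(Meadow)
t(Meadow) = 1 + 0.25·t(Marsh) + 0.3·t(Hillside) + 0.3·t(Meadow)
Solving: t(Marsh) = 5.6250, t(Hillside) = 6.5625, t(Meadow) = 6.2500.
Expected days from Hillside to Forest: 6.5625.

6.5625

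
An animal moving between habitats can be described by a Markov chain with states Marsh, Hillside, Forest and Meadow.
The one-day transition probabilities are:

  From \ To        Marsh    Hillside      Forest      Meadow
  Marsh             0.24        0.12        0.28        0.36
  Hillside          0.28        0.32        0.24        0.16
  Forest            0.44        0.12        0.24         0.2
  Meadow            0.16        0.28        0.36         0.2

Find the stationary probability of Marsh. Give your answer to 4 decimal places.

0.2849

Let the stationary distribution be π with π = πP and π_1 + π_2 + π_3 + π_4 = 1.
π_1 = 0.24·π_1 + 0.28·π_2 + 0.44·π_3 + 0.16·π_4
π_2 = 0.12·π_1 + 0.32·π_2 + 0.12·π_3 + 0.28·π_4
π_3 = 0.28·π_1 + 0.24·π_2 + 0.24·π_3 + 0.36·π_4
Solving with the normalization constraint gives π = (0.2849, 0.1975, 0.2799, 0.2377).
So the stationary probability of Marsh is 0.2849.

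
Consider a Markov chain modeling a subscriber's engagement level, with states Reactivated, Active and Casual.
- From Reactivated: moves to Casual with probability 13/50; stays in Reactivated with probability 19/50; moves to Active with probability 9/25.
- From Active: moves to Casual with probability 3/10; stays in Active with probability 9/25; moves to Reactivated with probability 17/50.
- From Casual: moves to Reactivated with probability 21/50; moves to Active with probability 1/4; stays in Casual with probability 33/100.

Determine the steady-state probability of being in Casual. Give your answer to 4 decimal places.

0.2937

Let the stationary distribution be π with π = πP and π_1 + π_2 + π_3 = 1.
π_1 = 0.38·π_1 + 0.34·π_2 + 0.42·π_3
π_2 = 0.36·π_1 + 0.36·π_2 + 0.25·π_3
Solving with the normalization constraint gives π = (0.3786, 0.3277, 0.2937).
So the stationary probability of Casual is 0.2937.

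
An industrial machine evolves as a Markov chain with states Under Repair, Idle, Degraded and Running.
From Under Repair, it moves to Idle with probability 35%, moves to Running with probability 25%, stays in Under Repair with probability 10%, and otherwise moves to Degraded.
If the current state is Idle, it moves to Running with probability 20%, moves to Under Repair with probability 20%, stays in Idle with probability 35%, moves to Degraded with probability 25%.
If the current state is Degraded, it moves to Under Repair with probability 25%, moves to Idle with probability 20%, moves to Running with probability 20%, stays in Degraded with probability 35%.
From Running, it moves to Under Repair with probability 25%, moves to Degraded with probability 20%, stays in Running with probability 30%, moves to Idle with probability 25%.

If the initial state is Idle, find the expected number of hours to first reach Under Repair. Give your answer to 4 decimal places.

4.4567

Let t(s) be the expected number of hours to first reach Under Repair from state s, with t(Under Repair) = 0. Conditioning on the first hour:
t(Idle) = 1 + 0.35·t(Idle) + 0.25·t(Degraded) + 0.2·t(Running)
t(Degraded) = 1 + 0.2·t(Idle) + 0.35·t(Degraded) + 0.2·t(Running)
t(Running) = 1 + 0.25·t(Idle) + 0.2·t(Degraded) + 0.3·t(Running)
Solving: t(Idle) = 4.4567, t(Degraded) = 4.2091, t(Running) = 4.2228.
Expected hours from Idle to Under Repair: 4.4567.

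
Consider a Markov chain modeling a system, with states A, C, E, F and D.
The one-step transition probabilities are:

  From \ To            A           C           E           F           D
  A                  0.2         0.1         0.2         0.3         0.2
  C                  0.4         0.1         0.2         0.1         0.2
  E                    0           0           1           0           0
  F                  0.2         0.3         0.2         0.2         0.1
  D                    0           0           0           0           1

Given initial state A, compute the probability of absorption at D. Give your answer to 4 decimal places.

Let h(s) be the probability of absorption at D starting from transient state s. Then h(D) = 1 and h(E) = 0. By first-step analysis:
h(A) = 0.2·h(A) + 0.1·h(C) + 0.2·0 + 0.3·h(F) + 0.2·1
h(C) = 0.4·h(A) + 0.1·h(C) + 0.2·0 + 0.1·h(F) + 0.2·1
h(F) = 0.2·h(A) + 0.3·h(C) + 0.2·0 + 0.2·h(F) + 0.1·1
Solving: h(A) = 0.4673, h(C) = 0.4766, h(F) = 0.4206.
Starting from A, the probability is 0.4673.

0.4673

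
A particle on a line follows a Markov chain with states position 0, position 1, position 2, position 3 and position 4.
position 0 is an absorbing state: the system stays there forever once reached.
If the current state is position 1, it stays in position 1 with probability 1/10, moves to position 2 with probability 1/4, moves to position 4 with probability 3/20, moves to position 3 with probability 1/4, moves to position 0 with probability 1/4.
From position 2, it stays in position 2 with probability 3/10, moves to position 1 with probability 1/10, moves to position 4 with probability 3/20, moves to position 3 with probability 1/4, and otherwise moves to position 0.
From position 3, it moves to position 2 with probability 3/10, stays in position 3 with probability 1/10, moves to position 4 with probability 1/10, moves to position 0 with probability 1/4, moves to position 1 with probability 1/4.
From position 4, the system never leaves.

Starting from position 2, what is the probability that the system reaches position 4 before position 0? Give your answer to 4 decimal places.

Let h(s) be the probability of absorption at position 4 starting from transient state s. Then h(position 4) = 1 and h(position 0) = 0. By first-step analysis:
h(position 1) = 0.25·0 + 0.1·h(position 1) + 0.25·h(position 2) + 0.25·h(position 3) + 0.15·1
h(position 2) = 0.2·0 + 0.1·h(position 1) + 0.3·h(position 2) + 0.25·h(position 3) + 0.15·1
h(position 3) = 0.25·0 + 0.25·h(position 1) + 0.3·h(position 2) + 0.1·h(position 3) + 0.1·1
Solving: h(position 1) = 0.3706, h(position 2) = 0.3901, h(position 3) = 0.3441.
Starting from position 2, the probability is 0.3901.

0.3901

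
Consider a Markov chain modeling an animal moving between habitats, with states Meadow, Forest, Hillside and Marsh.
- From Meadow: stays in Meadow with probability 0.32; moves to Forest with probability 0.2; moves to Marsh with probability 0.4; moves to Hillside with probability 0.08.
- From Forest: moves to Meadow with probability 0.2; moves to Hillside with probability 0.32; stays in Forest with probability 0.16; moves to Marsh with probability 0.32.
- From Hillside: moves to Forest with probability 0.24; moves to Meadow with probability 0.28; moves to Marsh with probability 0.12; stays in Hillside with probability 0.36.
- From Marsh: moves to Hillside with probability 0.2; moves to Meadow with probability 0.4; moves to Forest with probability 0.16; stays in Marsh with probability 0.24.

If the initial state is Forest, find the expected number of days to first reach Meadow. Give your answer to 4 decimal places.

Let t(s) be the expected number of days to first reach Meadow from state s, with t(Meadow) = 0. Conditioning on the first day:
t(Forest) = 1 + 0.16·t(Forest) + 0.32·t(Hillside) + 0.32·t(Marsh)
t(Hillside) = 1 + 0.24·t(Forest) + 0.36·t(Hillside) + 0.12·t(Marsh)
t(Marsh) = 1 + 0.16·t(Forest) + 0.2·t(Hillside) + 0.24·t(Marsh)
Solving: t(Forest) = 3.6725, t(Hillside) = 3.5043, t(Marsh) = 3.0111.
Expected days from Forest to Meadow: 3.6725.

3.6725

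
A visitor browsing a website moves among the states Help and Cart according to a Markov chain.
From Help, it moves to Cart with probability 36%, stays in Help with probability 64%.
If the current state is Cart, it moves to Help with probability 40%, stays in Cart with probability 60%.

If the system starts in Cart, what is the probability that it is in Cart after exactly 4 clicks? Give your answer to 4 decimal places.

0.4754

Propagate the distribution vector 4 clicks from Cart.
After 0 clicks: (0.0000, 1.0000)
After 1 click: (0.4000, 0.6000)
After 2 clicks: (0.4960, 0.5040)
After 3 clicks: (0.5190, 0.4810)
After 4 clicks: (0.5246, 0.4754)
P(in Cart after 4 clicks) = 0.4754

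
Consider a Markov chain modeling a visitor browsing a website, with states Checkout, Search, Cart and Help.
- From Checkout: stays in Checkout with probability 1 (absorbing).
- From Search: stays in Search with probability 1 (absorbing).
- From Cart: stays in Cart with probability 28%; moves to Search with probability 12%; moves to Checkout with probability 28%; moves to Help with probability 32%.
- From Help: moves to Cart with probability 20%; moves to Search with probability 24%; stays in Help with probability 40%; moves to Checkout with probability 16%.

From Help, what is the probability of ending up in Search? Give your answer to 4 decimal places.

0.5348

Let h(s) be the probability of absorption at Search starting from transient state s. Then h(Search) = 1 and h(Checkout) = 0. By first-step analysis:
h(Cart) = 0.28·0 + 0.12·1 + 0.28·h(Cart) + 0.32·h(Help)
h(Help) = 0.16·0 + 0.24·1 + 0.2·h(Cart) + 0.4·h(Help)
Solving: h(Cart) = 0.4043, h(Help) = 0.5348.
Starting from Help, the probability is 0.5348.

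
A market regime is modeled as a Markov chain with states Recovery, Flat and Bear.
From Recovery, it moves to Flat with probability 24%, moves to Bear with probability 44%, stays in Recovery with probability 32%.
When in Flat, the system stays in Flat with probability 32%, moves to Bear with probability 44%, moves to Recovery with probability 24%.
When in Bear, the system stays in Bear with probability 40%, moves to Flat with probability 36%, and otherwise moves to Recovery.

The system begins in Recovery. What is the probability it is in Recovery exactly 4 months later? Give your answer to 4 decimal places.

0.2609

Propagate the distribution vector 4 months from Recovery.
After 0 months: (1.0000, 0.0000, 0.0000)
After 1 month: (0.3200, 0.2400, 0.4400)
After 2 months: (0.2656, 0.3120, 0.4224)
After 3 months: (0.2612, 0.3156, 0.4231)
After 4 months: (0.2609, 0.3160, 0.4231)
P(in Recovery after 4 months) = 0.2609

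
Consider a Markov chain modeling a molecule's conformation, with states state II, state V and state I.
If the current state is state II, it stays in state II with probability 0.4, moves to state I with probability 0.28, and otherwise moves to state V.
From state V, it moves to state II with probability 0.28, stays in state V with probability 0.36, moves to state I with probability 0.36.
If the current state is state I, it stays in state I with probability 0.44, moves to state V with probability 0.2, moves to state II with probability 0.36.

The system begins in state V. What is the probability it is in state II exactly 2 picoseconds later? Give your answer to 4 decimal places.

0.3424

Sum over the intermediate state after 1 picosecond:
P = P(state V→state II)·P(state II→state II) + P(state V→state V)·P(state V→state II) + P(state V→state I)·P(state I→state II)
  = 0.28×0.4 + 0.36×0.28 + 0.36×0.36
  = 0.1120 + 0.1008 + 0.1296 = 0.3424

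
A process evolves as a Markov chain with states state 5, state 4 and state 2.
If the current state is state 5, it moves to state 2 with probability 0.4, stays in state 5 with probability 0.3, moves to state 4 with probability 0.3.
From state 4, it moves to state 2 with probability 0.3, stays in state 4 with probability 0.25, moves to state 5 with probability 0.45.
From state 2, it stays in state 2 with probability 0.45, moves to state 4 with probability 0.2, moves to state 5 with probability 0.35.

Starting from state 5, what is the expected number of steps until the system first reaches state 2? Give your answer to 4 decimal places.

2.6923

Let t(s) be the expected number of steps to first reach state 2 from state s, with t(state 2) = 0. Conditioning on the first step:
t(state 5) = 1 + 0.3·t(state 5) + 0.3·t(state 4)
t(state 4) = 1 + 0.45·t(state 5) + 0.25·t(state 4)
Solving: t(state 5) = 2.6923, t(state 4) = 2.9487.
Expected steps from state 5 to state 2: 2.6923.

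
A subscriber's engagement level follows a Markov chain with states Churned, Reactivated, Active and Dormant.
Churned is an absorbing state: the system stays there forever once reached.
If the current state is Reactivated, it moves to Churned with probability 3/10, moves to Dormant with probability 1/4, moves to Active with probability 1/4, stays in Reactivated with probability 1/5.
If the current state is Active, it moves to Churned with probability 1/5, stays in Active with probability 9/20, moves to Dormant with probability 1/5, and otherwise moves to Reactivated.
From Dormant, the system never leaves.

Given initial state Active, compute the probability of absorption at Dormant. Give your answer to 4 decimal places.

0.4907

Let h(s) be the probability of absorption at Dormant starting from transient state s. Then h(Dormant) = 1 and h(Churned) = 0. By first-step analysis:
h(Reactivated) = 0.3·0 + 0.2·h(Reactivated) + 0.25·h(Active) + 0.25·1
h(Active) = 0.2·0 + 0.15·h(Reactivated) + 0.45·h(Active) + 0.2·1
Solving: h(Reactivated) = 0.4658, h(Active) = 0.4907.
Starting from Active, the probability is 0.4907.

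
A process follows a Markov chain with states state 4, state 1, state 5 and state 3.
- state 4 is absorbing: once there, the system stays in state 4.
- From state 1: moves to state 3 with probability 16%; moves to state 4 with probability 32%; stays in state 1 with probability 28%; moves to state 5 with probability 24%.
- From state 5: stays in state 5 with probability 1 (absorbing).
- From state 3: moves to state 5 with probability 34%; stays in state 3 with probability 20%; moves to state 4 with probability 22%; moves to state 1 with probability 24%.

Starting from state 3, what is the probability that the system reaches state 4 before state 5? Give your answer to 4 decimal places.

0.4375

Let h(s) be the probability of absorption at state 4 starting from transient state s. Then h(state 4) = 1 and h(state 5) = 0. By first-step analysis:
h(state 1) = 0.32·1 + 0.28·h(state 1) + 0.24·0 + 0.16·h(state 3)
h(state 3) = 0.22·1 + 0.24·h(state 1) + 0.34·0 + 0.2·h(state 3)
Solving: h(state 1) = 0.5417, h(state 3) = 0.4375.
Starting from state 3, the probability is 0.4375.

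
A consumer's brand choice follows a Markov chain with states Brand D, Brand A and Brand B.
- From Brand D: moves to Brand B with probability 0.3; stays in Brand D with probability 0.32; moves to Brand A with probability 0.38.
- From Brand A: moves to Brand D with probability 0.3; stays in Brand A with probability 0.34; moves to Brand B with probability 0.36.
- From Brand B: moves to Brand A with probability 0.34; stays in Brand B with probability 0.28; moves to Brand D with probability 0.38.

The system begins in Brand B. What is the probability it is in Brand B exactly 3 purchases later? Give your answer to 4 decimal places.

0.3150

Propagate the distribution vector 3 purchases from Brand B.
After 0 purchases: (0.0000, 0.0000, 1.0000)
After 1 purchase: (0.3800, 0.3400, 0.2800)
After 2 purchases: (0.3300, 0.3552, 0.3148)
After 3 purchases: (0.3318, 0.3532, 0.3150)
P(in Brand B after 3 purchases) = 0.3150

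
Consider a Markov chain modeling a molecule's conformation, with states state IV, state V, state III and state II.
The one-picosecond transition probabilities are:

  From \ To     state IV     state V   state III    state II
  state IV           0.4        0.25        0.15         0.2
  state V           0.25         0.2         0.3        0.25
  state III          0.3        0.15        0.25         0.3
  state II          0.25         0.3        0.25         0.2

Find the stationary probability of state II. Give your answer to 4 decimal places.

Let the stationary distribution be π with π = πP and π_1 + π_2 + π_3 + π_4 = 1.
π_1 = 0.4·π_1 + 0.25·π_2 + 0.3·π_3 + 0.25·π_4
π_2 = 0.25·π_1 + 0.2·π_2 + 0.15·π_3 + 0.3·π_4
π_3 = 0.15·π_1 + 0.3·π_2 + 0.25·π_3 + 0.25·π_4
Solving with the normalization constraint gives π = (0.3077, 0.2273, 0.2306, 0.2344).
So the stationary probability of state II is 0.2344.

0.2344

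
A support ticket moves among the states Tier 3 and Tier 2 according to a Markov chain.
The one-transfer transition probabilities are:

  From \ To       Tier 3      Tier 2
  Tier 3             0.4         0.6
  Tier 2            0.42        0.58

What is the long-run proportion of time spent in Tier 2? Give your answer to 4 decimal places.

Let the stationary distribution be π with π = πP and π_1 + π_2 = 1.
π_1 = 0.4·π_1 + 0.42·π_2
Solving with the normalization constraint gives π = (0.4118, 0.5882).
So the stationary probability of Tier 2 is 0.5882.

0.5882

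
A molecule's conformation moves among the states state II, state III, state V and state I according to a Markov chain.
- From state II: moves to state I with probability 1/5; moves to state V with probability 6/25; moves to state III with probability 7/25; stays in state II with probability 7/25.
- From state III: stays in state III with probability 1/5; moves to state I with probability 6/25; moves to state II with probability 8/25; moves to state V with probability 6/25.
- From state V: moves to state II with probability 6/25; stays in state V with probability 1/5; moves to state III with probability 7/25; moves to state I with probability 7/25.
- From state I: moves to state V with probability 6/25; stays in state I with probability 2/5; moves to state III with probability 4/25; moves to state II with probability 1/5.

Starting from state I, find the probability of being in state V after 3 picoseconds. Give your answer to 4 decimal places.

0.2308

Propagate the distribution vector 3 picoseconds from state I.
After 0 picoseconds: (0.0000, 0.0000, 0.0000, 1.0000)
After 1 picosecond: (0.2000, 0.1600, 0.2400, 0.4000)
After 2 picoseconds: (0.2448, 0.2192, 0.2304, 0.3056)
After 3 picoseconds: (0.2551, 0.2258, 0.2308, 0.2883)
P(in state V after 3 picoseconds) = 0.2308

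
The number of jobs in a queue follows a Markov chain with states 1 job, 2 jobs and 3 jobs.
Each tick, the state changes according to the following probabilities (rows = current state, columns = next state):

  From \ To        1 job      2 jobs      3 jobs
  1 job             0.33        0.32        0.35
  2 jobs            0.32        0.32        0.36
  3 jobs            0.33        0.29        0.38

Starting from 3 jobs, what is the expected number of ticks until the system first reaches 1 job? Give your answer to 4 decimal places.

3.0580

Let t(s) be the expected number of ticks to first reach 1 job from state s, with t(1 job) = 0. Conditioning on the first tick:
t(2 jobs) = 1 + 0.32·t(2 jobs) + 0.36·t(3 jobs)
t(3 jobs) = 1 + 0.29·t(2 jobs) + 0.38·t(3 jobs)
Solving: t(2 jobs) = 3.0895, t(3 jobs) = 3.0580.
Expected ticks from 3 jobs to 1 job: 3.0580.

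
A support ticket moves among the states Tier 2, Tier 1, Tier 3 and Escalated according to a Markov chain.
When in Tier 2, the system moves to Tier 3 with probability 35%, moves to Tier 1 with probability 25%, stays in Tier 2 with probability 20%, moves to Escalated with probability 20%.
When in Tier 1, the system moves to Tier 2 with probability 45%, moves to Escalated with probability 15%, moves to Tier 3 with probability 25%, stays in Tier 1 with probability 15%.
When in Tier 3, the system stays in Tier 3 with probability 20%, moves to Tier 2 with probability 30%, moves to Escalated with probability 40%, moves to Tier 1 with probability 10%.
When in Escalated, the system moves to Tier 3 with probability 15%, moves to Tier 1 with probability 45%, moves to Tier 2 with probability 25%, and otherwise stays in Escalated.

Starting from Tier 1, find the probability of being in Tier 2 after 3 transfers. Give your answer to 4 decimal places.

0.2954

Propagate the distribution vector 3 transfers from Tier 1.
After 0 transfers: (0.0000, 1.0000, 0.0000, 0.0000)
After 1 transfer: (0.4500, 0.1500, 0.2500, 0.1500)
After 2 transfers: (0.2700, 0.2275, 0.2675, 0.2350)
After 3 transfers: (0.2954, 0.2341, 0.2401, 0.2304)
P(in Tier 2 after 3 transfers) = 0.2954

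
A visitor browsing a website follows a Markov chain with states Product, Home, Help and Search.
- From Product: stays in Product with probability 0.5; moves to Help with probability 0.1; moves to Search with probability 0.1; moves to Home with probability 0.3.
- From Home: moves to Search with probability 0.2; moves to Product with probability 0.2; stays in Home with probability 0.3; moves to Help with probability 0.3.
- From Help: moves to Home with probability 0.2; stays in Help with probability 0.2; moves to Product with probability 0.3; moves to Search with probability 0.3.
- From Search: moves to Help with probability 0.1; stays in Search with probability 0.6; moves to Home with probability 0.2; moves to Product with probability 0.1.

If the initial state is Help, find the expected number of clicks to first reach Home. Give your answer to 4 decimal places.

Let t(s) be the expected number of clicks to first reach Home from state s, with t(Home) = 0. Conditioning on the first click:
t(Product) = 1 + 0.5·t(Product) + 0.1·t(Help) + 0.1·t(Search)
t(Help) = 1 + 0.3·t(Product) + 0.2·t(Help) + 0.3·t(Search)
t(Search) = 1 + 0.1·t(Product) + 0.1·t(Help) + 0.6·t(Search)
Solving: t(Product) = 3.7815, t(Help) = 4.3697, t(Search) = 4.5378.
Expected clicks from Help to Home: 4.3697.

4.3697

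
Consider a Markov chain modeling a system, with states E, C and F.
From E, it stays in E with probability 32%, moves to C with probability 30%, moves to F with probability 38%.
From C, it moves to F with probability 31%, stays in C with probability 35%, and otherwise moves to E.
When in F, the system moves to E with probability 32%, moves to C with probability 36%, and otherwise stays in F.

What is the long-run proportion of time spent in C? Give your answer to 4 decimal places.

0.3370

Let the stationary distribution be π with π = πP and π_1 + π_2 + π_3 = 1.
π_1 = 0.32·π_1 + 0.34·π_2 + 0.32·π_3
π_2 = 0.3·π_1 + 0.35·π_2 + 0.36·π_3
Solving with the normalization constraint gives π = (0.3267, 0.3370, 0.3362).
So the stationary probability of C is 0.3370.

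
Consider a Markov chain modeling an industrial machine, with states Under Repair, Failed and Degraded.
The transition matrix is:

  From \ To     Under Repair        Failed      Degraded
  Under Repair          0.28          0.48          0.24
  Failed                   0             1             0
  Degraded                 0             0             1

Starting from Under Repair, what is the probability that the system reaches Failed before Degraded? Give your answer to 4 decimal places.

Let h(s) be the probability of absorption at Failed starting from transient state s. Then h(Failed) = 1 and h(Degraded) = 0. By first-step analysis:
h(Under Repair) = 0.28·h(Under Repair) + 0.48·1 + 0.24·0
Solving: h(Under Repair) = 0.6667.
Starting from Under Repair, the probability is 0.6667.

0.6667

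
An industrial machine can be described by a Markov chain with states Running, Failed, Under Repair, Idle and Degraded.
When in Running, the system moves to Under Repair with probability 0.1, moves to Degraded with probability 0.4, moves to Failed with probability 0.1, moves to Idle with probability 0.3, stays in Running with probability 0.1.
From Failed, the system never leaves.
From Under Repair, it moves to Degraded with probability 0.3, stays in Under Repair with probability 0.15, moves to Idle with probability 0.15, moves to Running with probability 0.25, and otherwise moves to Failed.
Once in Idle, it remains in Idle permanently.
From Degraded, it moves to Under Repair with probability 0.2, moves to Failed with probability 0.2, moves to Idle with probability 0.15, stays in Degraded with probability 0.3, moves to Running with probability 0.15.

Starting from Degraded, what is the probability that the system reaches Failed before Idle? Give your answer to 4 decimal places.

Let h(s) be the probability of absorption at Failed starting from transient state s. Then h(Failed) = 1 and h(Idle) = 0. By first-step analysis:
h(Running) = 0.1·h(Running) + 0.1·1 + 0.1·h(Under Repair) + 0.3·0 + 0.4·h(Degraded)
h(Under Repair) = 0.25·h(Running) + 0.15·1 + 0.15·h(Under Repair) + 0.15·0 + 0.3·h(Degraded)
h(Degraded) = 0.15·h(Running) + 0.2·1 + 0.2·h(Under Repair) + 0.15·0 + 0.3·h(Degraded)
Solving: h(Running) = 0.3861, h(Under Repair) = 0.4672, h(Degraded) = 0.5019.
Starting from Degraded, the probability is 0.5019.

0.5019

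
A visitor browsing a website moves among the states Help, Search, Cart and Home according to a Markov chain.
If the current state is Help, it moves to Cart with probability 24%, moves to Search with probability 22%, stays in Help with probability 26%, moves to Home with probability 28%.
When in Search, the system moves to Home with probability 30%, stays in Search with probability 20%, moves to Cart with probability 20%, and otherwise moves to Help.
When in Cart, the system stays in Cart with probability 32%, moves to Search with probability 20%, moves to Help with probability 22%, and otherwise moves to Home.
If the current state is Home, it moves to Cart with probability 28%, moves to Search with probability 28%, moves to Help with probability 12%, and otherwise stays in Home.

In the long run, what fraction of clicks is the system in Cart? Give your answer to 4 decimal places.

Let the stationary distribution be π with π = πP and π_1 + π_2 + π_3 + π_4 = 1.
π_1 = 0.26·π_1 + 0.3·π_2 + 0.22·π_3 + 0.12·π_4
π_2 = 0.22·π_1 + 0.2·π_2 + 0.2·π_3 + 0.28·π_4
π_3 = 0.24·π_1 + 0.2·π_2 + 0.32·π_3 + 0.28·π_4
Solving with the normalization constraint gives π = (0.2178, 0.2276, 0.2636, 0.2909).
So the stationary probability of Cart is 0.2636.

0.2636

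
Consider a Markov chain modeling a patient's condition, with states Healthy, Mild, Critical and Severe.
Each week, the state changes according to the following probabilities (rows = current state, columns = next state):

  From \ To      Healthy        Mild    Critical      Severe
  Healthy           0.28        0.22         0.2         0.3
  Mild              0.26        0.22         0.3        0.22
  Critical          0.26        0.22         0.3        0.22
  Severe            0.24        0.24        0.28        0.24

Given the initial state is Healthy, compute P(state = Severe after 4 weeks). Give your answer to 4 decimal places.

Propagate the distribution vector 4 weeks from Healthy.
After 0 weeks: (1.0000, 0.0000, 0.0000, 0.0000)
After 1 week: (0.2800, 0.2200, 0.2000, 0.3000)
After 2 weeks: (0.2596, 0.2260, 0.2660, 0.2484)
After 3 weeks: (0.2602, 0.2250, 0.2691, 0.2457)
After 4 weeks: (0.2603, 0.2249, 0.2691, 0.2457)
P(in Severe after 4 weeks) = 0.2457

0.2457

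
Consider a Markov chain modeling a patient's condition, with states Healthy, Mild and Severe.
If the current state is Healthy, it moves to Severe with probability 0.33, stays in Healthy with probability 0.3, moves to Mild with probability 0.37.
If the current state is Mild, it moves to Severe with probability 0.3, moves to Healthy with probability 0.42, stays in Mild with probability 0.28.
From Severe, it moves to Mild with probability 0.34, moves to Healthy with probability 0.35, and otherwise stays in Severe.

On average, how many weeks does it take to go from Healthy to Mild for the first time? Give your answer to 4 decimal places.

Let t(s) be the expected number of weeks to first reach Mild from state s, with t(Mild) = 0. Conditioning on the first week:
t(Healthy) = 1 + 0.3·t(Healthy) + 0.33·t(Severe)
t(Severe) = 1 + 0.35·t(Healthy) + 0.31·t(Severe)
Solving: t(Healthy) = 2.7755, t(Severe) = 2.8571.
Expected weeks from Healthy to Mild: 2.7755.

2.7755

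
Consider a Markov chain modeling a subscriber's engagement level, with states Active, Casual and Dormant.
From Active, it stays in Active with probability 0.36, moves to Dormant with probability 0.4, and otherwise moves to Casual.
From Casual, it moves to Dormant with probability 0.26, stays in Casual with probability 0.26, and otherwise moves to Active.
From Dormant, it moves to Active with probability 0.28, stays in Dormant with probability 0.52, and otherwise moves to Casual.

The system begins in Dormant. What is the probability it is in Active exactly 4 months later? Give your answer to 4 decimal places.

0.3536

Propagate the distribution vector 4 months from Dormant.
After 0 months: (0.0000, 0.0000, 1.0000)
After 1 month: (0.2800, 0.2000, 0.5200)
After 2 months: (0.3424, 0.2232, 0.4344)
After 3 months: (0.3520, 0.2271, 0.4209)
After 4 months: (0.3536, 0.2277, 0.4187)
P(in Active after 4 months) = 0.3536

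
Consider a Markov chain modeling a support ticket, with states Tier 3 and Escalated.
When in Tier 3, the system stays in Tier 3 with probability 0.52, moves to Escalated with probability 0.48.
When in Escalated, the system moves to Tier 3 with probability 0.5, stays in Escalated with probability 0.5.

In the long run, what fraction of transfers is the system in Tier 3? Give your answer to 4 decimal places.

0.5102

Let the stationary distribution be π with π = πP and π_1 + π_2 = 1.
π_1 = 0.52·π_1 + 0.5·π_2
Solving with the normalization constraint gives π = (0.5102, 0.4898).
So the stationary probability of Tier 3 is 0.5102.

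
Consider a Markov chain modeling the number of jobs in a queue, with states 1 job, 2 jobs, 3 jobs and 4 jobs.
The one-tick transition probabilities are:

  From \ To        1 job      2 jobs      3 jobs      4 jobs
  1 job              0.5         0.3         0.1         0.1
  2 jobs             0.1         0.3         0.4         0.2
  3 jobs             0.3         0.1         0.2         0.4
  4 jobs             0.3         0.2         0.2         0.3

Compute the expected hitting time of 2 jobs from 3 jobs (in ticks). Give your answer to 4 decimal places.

4.9718

Let t(s) be the expected number of ticks to first reach 2 jobs from state s, with t(2 jobs) = 0. Conditioning on the first tick:
t(1 job) = 1 + 0.5·t(1 job) + 0.1·t(3 jobs) + 0.1·t(4 jobs)
t(3 jobs) = 1 + 0.3·t(1 job) + 0.2·t(3 jobs) + 0.4·t(4 jobs)
t(4 jobs) = 1 + 0.3·t(1 job) + 0.2·t(3 jobs) + 0.3·t(4 jobs)
Solving: t(1 job) = 3.8983, t(3 jobs) = 4.9718, t(4 jobs) = 4.5198.
Expected ticks from 3 jobs to 2 jobs: 4.9718.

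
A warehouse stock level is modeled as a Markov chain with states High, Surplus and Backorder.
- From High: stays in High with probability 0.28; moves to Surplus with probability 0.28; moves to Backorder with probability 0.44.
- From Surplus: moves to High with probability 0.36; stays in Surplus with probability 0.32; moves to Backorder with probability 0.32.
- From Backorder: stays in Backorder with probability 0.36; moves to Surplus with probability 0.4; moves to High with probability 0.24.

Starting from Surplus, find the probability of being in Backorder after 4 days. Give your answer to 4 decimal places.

0.3698

Propagate the distribution vector 4 days from Surplus.
After 0 days: (0.0000, 1.0000, 0.0000)
After 1 day: (0.3600, 0.3200, 0.3200)
After 2 days: (0.2928, 0.3312, 0.3760)
After 3 days: (0.2915, 0.3384, 0.3702)
After 4 days: (0.2923, 0.3380, 0.3698)
P(in Backorder after 4 days) = 0.3698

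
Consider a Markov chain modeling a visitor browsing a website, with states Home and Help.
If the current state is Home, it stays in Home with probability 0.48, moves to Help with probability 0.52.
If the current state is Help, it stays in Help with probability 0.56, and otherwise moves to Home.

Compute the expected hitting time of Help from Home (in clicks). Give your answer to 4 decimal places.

1.9231

Let t(s) be the expected number of clicks to first reach Help from state s, with t(Help) = 0. Conditioning on the first click:
t(Home) = 1 + 0.48·t(Home)
Solving: t(Home) = 1.9231.
Expected clicks from Home to Help: 1.9231.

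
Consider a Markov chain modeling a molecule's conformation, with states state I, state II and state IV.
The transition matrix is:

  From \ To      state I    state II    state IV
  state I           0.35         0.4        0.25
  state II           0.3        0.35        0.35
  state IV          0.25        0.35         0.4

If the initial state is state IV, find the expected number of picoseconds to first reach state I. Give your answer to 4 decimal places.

Let t(s) be the expected number of picoseconds to first reach state I from state s, with t(state I) = 0. Conditioning on the first picosecond:
t(state II) = 1 + 0.35·t(state II) + 0.35·t(state IV)
t(state IV) = 1 + 0.35·t(state II) + 0.4·t(state IV)
Solving: t(state II) = 3.5514, t(state IV) = 3.7383.
Expected picoseconds from state IV to state I: 3.7383.

3.7383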